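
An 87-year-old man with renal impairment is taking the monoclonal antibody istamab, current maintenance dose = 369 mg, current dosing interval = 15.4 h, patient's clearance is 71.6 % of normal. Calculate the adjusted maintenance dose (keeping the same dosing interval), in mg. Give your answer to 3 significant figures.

264 mg

To keep the same average steady-state level, dosing rate must scale with clearance.
CL ratio = 71.6 / 100 = 0.7160
New dose (same interval) = 369 × 0.7160 = 264.2 mg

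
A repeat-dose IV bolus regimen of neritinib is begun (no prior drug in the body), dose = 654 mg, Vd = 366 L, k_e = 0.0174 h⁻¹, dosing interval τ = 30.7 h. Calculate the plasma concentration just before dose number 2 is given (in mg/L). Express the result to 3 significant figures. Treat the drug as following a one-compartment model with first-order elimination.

C₀ per dose = Dose / Vd = 654 / 366 = 1.787 mg/L
Fraction remaining after one interval: r = e^(−kτ) = e^(−0.01740 × 30.7) = 0.5861
Before dose 2, 1 dose has been given (aged 1τ).
C_trough = C₀ × r = 1.787 × 0.5861 = 1.047 mg/L

1.05 mg/L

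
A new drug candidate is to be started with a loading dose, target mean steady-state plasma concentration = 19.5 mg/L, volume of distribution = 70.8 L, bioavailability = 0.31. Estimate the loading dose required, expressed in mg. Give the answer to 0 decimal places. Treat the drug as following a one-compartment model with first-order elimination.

4454 mg

LD = Css × Vd / F = 19.5 × 70.8 / 0.31 = 4454 mg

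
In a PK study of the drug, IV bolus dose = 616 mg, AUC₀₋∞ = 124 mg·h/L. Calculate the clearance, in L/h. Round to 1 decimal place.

CL = Dose / AUC = 616 / 124 = 4.968 L/h

5.0 L/h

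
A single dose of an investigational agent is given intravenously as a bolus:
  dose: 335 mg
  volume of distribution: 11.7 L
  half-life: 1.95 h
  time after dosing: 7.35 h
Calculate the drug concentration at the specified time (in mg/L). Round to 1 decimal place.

C₀ = Dose / Vd = 335.0 / 11.7 = 28.63 mg/L
k = ln2 / t½ = 0.693147 / 1.95 = 0.3555 h⁻¹
C = C₀ · e^(−k·t) = 28.63 × e^(−0.3555 × 7.35)
  = 28.63 × 0.07332 = 2.099 mg/L

2.1 mg/L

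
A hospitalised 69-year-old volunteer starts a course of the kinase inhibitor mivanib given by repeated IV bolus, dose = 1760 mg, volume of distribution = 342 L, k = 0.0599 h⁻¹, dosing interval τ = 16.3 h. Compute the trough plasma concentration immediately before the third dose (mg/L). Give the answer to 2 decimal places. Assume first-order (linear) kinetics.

2.67 mg/L

C₀ per dose = Dose / Vd = 1760 / 342 = 5.146 mg/L
Fraction remaining after one interval: r = e^(−kτ) = e^(−0.05990 × 16.3) = 0.3767
Before dose 3, 2 doses have been given (aged 1τ, 2τ).
C_trough = C₀ × (r + r²) = 5.146 × (0.3767 + 0.1419) = 2.669 mg/L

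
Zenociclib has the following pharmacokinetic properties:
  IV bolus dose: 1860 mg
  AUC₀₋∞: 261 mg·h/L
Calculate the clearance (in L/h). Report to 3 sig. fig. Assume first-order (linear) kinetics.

CL = Dose / AUC = 1860 / 261 = 7.126 L/h

7.13 L/h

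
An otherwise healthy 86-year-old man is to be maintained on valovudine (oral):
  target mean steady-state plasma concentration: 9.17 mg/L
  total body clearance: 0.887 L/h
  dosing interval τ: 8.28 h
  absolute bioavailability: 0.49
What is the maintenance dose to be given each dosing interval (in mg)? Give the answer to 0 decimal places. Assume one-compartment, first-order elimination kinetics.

137 mg

At steady state, F × (Dose/τ) = Css × CL.
Dose = Css × CL × τ / F = 9.17 × 0.8870 × 8.28 / 0.49 = 137.4 mg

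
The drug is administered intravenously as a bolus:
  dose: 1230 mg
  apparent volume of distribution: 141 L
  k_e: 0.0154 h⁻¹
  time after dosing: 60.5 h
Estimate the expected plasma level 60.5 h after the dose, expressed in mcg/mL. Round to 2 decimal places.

C₀ = Dose / Vd = 1230 / 141 = 8.723 mg/L
C = C₀ · e^(−k·t) = 8.723 × e^(−0.01540 × 60.5)
  = 8.723 × 0.3939 = 3.436 mg/L
(3.436 mg/L = 3.436 mcg/mL)

3.44 mcg/mL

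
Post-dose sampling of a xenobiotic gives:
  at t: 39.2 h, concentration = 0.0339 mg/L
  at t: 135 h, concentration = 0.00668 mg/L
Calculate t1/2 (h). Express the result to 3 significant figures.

k = ln(C₁/C₂) / (t₂ − t₁) = ln(0.0339/0.00668) / (135 − 39.2)
  = 1.624 / 95.80 = 0.01695 h⁻¹
t½ = ln2 / k = 0.693147 / 0.01695 = 40.89 h

40.9 h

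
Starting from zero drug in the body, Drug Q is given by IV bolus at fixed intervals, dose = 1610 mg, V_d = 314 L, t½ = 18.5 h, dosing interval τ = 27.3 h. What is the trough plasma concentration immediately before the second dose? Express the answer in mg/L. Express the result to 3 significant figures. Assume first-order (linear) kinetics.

C₀ per dose = Dose / Vd = 1610 / 314 = 5.127 mg/L
k = ln2 / t½ = 0.693147 / 18.5 = 0.03747 h⁻¹
Fraction remaining after one interval: r = e^(−kτ) = e^(−0.03747 × 27.3) = 0.3595
Before dose 2, 1 dose has been given (aged 1τ).
C_trough = C₀ × r = 5.127 × 0.3595 = 1.843 mg/L

1.84 mg/L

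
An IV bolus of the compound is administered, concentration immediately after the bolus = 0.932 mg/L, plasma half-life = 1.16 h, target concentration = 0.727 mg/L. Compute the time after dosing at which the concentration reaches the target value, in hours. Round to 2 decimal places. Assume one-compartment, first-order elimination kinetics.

k = ln2 / t½ = 0.693147 / 1.16 = 0.5975 h⁻¹
t = ln(C₀ / C) / k = ln(0.9320 / 0.727) / 0.5975
  = ln(1.282) / 0.5975 = 0.2484 / 0.5975 = 0.4157 h

0.42 h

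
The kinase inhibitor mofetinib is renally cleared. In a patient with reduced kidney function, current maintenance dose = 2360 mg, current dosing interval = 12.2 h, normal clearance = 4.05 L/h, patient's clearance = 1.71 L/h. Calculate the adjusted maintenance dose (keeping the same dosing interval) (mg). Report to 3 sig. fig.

996 mg

To keep the same average steady-state level, dosing rate must scale with clearance.
CL ratio = 1.71 / 4.05 = 0.4222
New dose (same interval) = 2360 × 0.4222 = 996.4 mg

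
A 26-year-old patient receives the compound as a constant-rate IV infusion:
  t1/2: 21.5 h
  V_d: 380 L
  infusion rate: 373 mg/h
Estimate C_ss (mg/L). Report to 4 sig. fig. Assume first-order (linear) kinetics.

30.45 mg/L

k = ln2 / t½ = 0.693147 / 21.5 = 0.03224 h⁻¹
CL = k × Vd = 0.03224 × 380 = 12.25 L/h
At steady state Css = R₀ / CL = 373 / 12.25 = 30.45 mg/L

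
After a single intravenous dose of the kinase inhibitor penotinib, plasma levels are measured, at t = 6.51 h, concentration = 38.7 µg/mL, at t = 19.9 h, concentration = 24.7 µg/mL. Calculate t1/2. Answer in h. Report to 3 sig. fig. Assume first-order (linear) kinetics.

k = ln(C₁/C₂) / (t₂ − t₁) = ln(38.7/24.7) / (19.9 − 6.51)
  = 0.4490 / 13.39 = 0.03353 h⁻¹
t½ = ln2 / k = 0.693147 / 0.03353 = 20.67 h

20.7 h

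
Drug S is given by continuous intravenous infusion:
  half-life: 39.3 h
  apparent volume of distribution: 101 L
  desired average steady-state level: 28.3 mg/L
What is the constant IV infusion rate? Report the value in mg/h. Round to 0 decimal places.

50 mg/h

k = ln2 / t½ = 0.693147 / 39.3 = 0.01764 h⁻¹
CL = k × Vd = 0.01764 × 101 = 1.782 L/h
At steady state, infusion rate R₀ = Css × CL = 28.3 × 1.782 = 50.43 mg/h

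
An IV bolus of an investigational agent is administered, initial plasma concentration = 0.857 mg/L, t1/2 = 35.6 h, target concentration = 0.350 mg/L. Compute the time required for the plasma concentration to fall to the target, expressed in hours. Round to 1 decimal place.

46.0 h

k = ln2 / t½ = 0.693147 / 35.6 = 0.01947 h⁻¹
t = ln(C₀ / C) / k = ln(0.8570 / 0.350) / 0.01947
  = ln(2.449) / 0.01947 = 0.8957 / 0.01947 = 46.00 h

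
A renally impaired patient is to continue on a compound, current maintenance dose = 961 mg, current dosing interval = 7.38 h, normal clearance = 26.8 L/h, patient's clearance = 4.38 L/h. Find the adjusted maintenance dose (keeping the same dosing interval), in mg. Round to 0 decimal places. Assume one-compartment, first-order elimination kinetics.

To keep the same average steady-state level, dosing rate must scale with clearance.
CL ratio = 4.38 / 26.8 = 0.1634
New dose (same interval) = 961 × 0.1634 = 157.0 mg

157 mg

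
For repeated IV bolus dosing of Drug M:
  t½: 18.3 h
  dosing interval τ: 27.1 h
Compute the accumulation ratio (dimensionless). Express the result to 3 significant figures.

1.56

k = ln2 / t½ = 0.693147 / 18.3 = 0.03788 h⁻¹
e^(−kτ) = e^(−0.03788 × 27.1) = 0.3582
Accumulation ratio R = 1 / (1 − e^(−kτ)) = 1 / (1 − 0.3582) = 1.558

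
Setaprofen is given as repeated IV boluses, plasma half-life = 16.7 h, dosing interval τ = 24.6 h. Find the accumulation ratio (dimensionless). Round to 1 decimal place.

1.6

k = ln2 / t½ = 0.693147 / 16.7 = 0.04151 h⁻¹
e^(−kτ) = e^(−0.04151 × 24.6) = 0.3602
Accumulation ratio R = 1 / (1 − e^(−kτ)) = 1 / (1 − 0.3602) = 1.563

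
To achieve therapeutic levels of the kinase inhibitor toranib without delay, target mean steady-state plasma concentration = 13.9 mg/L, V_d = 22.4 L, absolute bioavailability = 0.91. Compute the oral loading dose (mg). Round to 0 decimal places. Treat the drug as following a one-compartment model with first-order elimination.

342 mg

LD = Css × Vd / F = 13.9 × 22.4 / 0.91 = 342.2 mg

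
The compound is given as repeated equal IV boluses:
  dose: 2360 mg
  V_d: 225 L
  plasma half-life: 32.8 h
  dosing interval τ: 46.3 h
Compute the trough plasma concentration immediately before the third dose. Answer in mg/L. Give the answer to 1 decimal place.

5.4 mg/L

C₀ per dose = Dose / Vd = 2360 / 225 = 10.49 mg/L
k = ln2 / t½ = 0.693147 / 32.8 = 0.02113 h⁻¹
Fraction remaining after one interval: r = e^(−kτ) = e^(−0.02113 × 46.3) = 0.3759
Before dose 3, 2 doses have been given (aged 1τ, 2τ).
C_trough = C₀ × (r + r²) = 10.49 × (0.3759 + 0.1413) = 5.425 mg/L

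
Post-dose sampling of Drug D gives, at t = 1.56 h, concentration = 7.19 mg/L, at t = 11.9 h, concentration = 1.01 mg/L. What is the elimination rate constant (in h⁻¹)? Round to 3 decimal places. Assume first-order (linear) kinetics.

k = ln(C₁/C₂) / (t₂ − t₁) = ln(7.19/1.01) / (11.9 − 1.56)
  = 1.963 / 10.34 = 0.1898 h⁻¹

0.190 h⁻¹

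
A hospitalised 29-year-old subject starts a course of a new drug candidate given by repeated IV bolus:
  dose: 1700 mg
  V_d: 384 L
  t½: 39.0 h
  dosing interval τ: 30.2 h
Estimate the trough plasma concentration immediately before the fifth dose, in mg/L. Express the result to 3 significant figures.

5.50 mg/L

C₀ per dose = Dose / Vd = 1700 / 384 = 4.427 mg/L
k = ln2 / t½ = 0.693147 / 39.0 = 0.01777 h⁻¹
Fraction remaining after one interval: r = e^(−kτ) = e^(−0.01777 × 30.2) = 0.5847
Before dose 5, 4 doses have been given (aged 1τ, 2τ, 3τ, 4τ).
C_trough = C₀ × (r + r² + … + r^4) = C₀ × r(1−r^4)/(1−r)
        = 4.427 × 0.5847 × (1 − 0.1169) / (1 − 0.5847) = 5.504 mg/L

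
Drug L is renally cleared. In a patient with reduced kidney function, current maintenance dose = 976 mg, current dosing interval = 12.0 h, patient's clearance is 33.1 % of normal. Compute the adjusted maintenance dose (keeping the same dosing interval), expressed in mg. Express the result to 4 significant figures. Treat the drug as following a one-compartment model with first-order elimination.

To keep the same average steady-state level, dosing rate must scale with clearance.
CL ratio = 33.1 / 100 = 0.3310
New dose (same interval) = 976 × 0.3310 = 323.1 mg

323.1 mg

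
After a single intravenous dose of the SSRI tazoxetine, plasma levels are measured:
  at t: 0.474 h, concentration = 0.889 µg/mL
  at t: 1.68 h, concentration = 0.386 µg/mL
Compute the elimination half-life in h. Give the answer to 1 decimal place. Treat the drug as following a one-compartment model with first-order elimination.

k = ln(C₁/C₂) / (t₂ − t₁) = ln(0.889/0.386) / (1.68 − 0.474)
  = 0.8343 / 1.206 = 0.6918 h⁻¹
t½ = ln2 / k = 0.693147 / 0.6918 = 1.002 h

1.0 h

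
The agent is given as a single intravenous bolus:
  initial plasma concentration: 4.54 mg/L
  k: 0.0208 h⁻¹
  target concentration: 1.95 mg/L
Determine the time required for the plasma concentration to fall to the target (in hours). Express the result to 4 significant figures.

t = ln(C₀ / C) / k = ln(4.540 / 1.95) / 0.02080
  = ln(2.328) / 0.02080 = 0.8450 / 0.02080 = 40.63 h

40.63 h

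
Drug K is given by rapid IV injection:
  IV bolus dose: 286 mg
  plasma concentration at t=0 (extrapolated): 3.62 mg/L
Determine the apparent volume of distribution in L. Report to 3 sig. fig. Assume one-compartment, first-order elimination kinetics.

79.0 L

Vd = Dose / C₀ = 286.0 / 3.62 = 79.01 L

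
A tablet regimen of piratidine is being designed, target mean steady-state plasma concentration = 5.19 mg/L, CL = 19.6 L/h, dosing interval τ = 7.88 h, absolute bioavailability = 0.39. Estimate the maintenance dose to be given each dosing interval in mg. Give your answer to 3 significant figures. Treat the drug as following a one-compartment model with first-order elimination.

At steady state, F × (Dose/τ) = Css × CL.
Dose = Css × CL × τ / F = 5.19 × 19.60 × 7.88 / 0.39 = 2055 mg

2060 mg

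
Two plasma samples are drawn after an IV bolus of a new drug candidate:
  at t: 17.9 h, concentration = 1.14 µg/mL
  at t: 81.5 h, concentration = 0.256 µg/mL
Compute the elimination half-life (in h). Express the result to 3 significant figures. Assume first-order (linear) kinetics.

k = ln(C₁/C₂) / (t₂ − t₁) = ln(1.14/0.256) / (81.5 − 17.9)
  = 1.494 / 63.60 = 0.02349 h⁻¹
t½ = ln2 / k = 0.693147 / 0.02349 = 29.51 h

29.5 h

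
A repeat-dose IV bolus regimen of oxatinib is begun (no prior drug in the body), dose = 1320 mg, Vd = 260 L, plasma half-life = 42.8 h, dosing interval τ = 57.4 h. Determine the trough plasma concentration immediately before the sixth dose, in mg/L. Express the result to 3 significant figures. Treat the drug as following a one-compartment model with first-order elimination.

C₀ per dose = Dose / Vd = 1320 / 260 = 5.077 mg/L
k = ln2 / t½ = 0.693147 / 42.8 = 0.01620 h⁻¹
Fraction remaining after one interval: r = e^(−kτ) = e^(−0.01620 × 57.4) = 0.3946
Before dose 6, 5 doses have been given (aged 1τ, 2τ, 3τ, 4τ, 5τ).
C_trough = C₀ × (r + r² + … + r^5) = C₀ × r(1−r^5)/(1−r)
        = 5.077 × 0.3946 × (1 − 0.009567) / (1 − 0.3946) = 3.278 mg/L

3.28 mg/L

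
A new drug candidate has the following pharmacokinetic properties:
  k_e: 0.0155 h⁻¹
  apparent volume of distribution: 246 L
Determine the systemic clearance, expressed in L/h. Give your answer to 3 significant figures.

3.81 L/h

CL = k × Vd = 0.0155 × 246 = 3.813 L/h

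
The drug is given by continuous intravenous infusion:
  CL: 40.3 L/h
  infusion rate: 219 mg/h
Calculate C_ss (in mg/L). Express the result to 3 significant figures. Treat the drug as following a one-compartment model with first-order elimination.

At steady state Css = R₀ / CL = 219 / 40.30 = 5.434 mg/L

5.43 mg/L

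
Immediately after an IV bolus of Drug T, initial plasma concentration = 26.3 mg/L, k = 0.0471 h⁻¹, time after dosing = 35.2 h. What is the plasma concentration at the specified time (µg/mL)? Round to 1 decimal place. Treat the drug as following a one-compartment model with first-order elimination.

5.0 µg/mL

C = C₀ · e^(−k·t) = 26.30 × e^(−0.04710 × 35.2)
  = 26.30 × 0.1905 = 5.010 mg/L
(5.010 mg/L = 5.010 µg/mL)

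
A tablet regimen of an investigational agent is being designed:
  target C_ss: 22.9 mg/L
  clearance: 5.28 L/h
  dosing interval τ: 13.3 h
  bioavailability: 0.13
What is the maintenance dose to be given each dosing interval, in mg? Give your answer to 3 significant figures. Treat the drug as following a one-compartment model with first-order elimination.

At steady state, F × (Dose/τ) = Css × CL.
Dose = Css × CL × τ / F = 22.9 × 5.280 × 13.3 / 0.13 = 12370 mg

12400 mg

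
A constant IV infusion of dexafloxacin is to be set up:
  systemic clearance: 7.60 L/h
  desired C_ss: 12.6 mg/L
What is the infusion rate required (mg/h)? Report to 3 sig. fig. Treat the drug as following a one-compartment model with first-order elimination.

95.8 mg/h

At steady state, infusion rate R₀ = Css × CL = 12.6 × 7.600 = 95.76 mg/h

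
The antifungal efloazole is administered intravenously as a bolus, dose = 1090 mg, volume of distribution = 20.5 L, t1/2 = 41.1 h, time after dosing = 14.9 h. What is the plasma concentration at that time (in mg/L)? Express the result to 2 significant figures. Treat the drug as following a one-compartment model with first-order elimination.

C₀ = Dose / Vd = 1090 / 20.5 = 53.17 mg/L
k = ln2 / t½ = 0.693147 / 41.1 = 0.01686 h⁻¹
C = C₀ · e^(−k·t) = 53.17 × e^(−0.01686 × 14.9)
  = 53.17 × 0.7779 = 41.36 mg/L

41 mg/L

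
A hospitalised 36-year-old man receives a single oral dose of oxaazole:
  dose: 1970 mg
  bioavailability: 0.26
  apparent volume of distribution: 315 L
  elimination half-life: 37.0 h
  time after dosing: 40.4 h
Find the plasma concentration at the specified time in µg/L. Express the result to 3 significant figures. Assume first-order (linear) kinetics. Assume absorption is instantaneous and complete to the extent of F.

763 µg/L

Amount reaching circulation = F × Dose = 0.26 × 1970 = 512.2 mg
C₀ = F·Dose / Vd = 512.2 / 315 = 1.626 mg/L
k = ln2 / t½ = 0.693147 / 37.0 = 0.01873 h⁻¹
C = C₀ · e^(−k·t) = 1.626 × e^(−0.01873 × 40.4)
  = 1.626 × 0.4692 = 0.7629 mg/L
Convert: 0.7629 mg/L × 1000 = 762.9 µg/L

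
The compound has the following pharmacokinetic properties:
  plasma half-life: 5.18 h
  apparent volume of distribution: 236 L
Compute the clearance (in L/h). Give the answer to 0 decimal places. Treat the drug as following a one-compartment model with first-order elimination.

k = ln2 / t½ = 0.693147 / 5.18 = 0.1338 h⁻¹
CL = k × Vd = 0.1338 × 236 = 31.58 L/h

32 L/h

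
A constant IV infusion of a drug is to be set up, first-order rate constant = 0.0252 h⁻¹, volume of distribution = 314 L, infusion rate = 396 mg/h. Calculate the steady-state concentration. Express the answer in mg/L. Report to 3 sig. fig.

50.0 mg/L

CL = k × Vd = 0.02520 × 314 = 7.913 L/h
At steady state Css = R₀ / CL = 396 / 7.913 = 50.04 mg/L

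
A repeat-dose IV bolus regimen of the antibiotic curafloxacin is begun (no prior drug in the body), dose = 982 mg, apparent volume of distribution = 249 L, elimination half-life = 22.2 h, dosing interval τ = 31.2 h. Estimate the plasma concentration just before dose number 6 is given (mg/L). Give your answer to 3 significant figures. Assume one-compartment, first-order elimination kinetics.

2.37 mg/L

C₀ per dose = Dose / Vd = 982 / 249 = 3.944 mg/L
k = ln2 / t½ = 0.693147 / 22.2 = 0.03122 h⁻¹
Fraction remaining after one interval: r = e^(−kτ) = e^(−0.03122 × 31.2) = 0.3775
Before dose 6, 5 doses have been given (aged 1τ, 2τ, 3τ, 4τ, 5τ).
C_trough = C₀ × (r + r² + … + r^5) = C₀ × r(1−r^5)/(1−r)
        = 3.944 × 0.3775 × (1 − 0.007666) / (1 − 0.3775) = 2.373 mg/L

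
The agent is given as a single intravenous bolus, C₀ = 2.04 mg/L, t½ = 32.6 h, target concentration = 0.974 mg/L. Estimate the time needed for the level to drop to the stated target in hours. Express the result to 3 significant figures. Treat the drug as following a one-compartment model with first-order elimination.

34.8 h

k = ln2 / t½ = 0.693147 / 32.6 = 0.02126 h⁻¹
t = ln(C₀ / C) / k = ln(2.040 / 0.974) / 0.02126
  = ln(2.094) / 0.02126 = 0.7391 / 0.02126 = 34.76 h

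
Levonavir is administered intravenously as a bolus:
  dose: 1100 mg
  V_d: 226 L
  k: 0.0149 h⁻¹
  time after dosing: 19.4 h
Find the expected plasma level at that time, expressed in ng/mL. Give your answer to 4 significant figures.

3645 ng/mL

C₀ = Dose / Vd = 1100 / 226 = 4.867 mg/L
C = C₀ · e^(−k·t) = 4.867 × e^(−0.01490 × 19.4)
  = 4.867 × 0.7490 = 3.645 mg/L
Convert: 3.645 mg/L × 1000 = 3645 ng/mL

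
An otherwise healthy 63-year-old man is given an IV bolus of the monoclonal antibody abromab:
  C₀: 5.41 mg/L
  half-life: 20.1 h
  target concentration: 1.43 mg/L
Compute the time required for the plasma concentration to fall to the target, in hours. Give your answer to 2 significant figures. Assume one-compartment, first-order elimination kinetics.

k = ln2 / t½ = 0.693147 / 20.1 = 0.03448 h⁻¹
t = ln(C₀ / C) / k = ln(5.410 / 1.43) / 0.03448
  = ln(3.783) / 0.03448 = 1.331 / 0.03448 = 38.60 h

39 h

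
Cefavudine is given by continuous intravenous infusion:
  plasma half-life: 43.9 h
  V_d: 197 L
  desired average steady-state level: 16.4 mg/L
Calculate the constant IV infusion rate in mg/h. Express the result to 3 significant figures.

51.0 mg/h

k = ln2 / t½ = 0.693147 / 43.9 = 0.01579 h⁻¹
CL = k × Vd = 0.01579 × 197 = 3.111 L/h
At steady state, infusion rate R₀ = Css × CL = 16.4 × 3.111 = 51.02 mg/h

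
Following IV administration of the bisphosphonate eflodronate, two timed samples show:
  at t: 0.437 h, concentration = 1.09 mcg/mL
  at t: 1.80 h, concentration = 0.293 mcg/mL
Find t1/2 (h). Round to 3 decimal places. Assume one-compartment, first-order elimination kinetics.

k = ln(C₁/C₂) / (t₂ − t₁) = ln(1.09/0.293) / (1.80 − 0.437)
  = 1.314 / 1.363 = 0.9640 h⁻¹
t½ = ln2 / k = 0.693147 / 0.9640 = 0.7190 h

0.719 h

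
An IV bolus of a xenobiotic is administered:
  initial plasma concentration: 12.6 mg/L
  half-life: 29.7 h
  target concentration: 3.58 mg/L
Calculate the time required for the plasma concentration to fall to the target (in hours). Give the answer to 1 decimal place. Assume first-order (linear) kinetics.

53.9 h

k = ln2 / t½ = 0.693147 / 29.7 = 0.02334 h⁻¹
t = ln(C₀ / C) / k = ln(12.60 / 3.58) / 0.02334
  = ln(3.520) / 0.02334 = 1.258 / 0.02334 = 53.90 h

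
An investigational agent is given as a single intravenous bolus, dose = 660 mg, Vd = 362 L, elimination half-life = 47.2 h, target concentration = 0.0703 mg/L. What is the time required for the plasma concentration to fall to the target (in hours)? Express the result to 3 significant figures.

C₀ = Dose / Vd = 660.0 / 362 = 1.823 mg/L
k = ln2 / t½ = 0.693147 / 47.2 = 0.01469 h⁻¹
t = ln(C₀ / C) / k = ln(1.823 / 0.0703) / 0.01469
  = ln(25.93) / 0.01469 = 3.255 / 0.01469 = 221.6 h

222 h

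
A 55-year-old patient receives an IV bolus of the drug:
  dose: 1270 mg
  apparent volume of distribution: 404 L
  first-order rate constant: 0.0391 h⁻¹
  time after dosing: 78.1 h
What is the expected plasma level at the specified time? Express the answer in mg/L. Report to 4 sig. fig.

C₀ = Dose / Vd = 1270 / 404 = 3.144 mg/L
C = C₀ · e^(−k·t) = 3.144 × e^(−0.03910 × 78.1)
  = 3.144 × 0.04718 = 0.1483 mg/L

0.1483 mg/L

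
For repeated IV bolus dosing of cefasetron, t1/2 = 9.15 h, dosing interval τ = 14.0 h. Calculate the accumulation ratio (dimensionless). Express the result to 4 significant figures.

1.530

k = ln2 / t½ = 0.693147 / 9.15 = 0.07575 h⁻¹
e^(−kτ) = e^(−0.07575 × 14.0) = 0.3463
Accumulation ratio R = 1 / (1 − e^(−kτ)) = 1 / (1 − 0.3463) = 1.530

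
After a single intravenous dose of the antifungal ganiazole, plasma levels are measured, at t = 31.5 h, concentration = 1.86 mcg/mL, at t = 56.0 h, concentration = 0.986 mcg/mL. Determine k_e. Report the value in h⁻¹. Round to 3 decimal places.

0.026 h⁻¹

k = ln(C₁/C₂) / (t₂ − t₁) = ln(1.86/0.986) / (56.0 − 31.5)
  = 0.6347 / 24.50 = 0.02591 h⁻¹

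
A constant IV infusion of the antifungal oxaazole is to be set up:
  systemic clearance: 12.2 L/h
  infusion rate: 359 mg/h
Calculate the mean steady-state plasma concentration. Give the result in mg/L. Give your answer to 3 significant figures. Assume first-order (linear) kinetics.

At steady state Css = R₀ / CL = 359 / 12.20 = 29.43 mg/L

29.4 mg/L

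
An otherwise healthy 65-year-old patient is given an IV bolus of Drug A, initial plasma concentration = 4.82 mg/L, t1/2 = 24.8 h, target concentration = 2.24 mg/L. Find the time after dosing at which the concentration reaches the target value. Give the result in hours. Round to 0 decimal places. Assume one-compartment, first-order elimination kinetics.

27 h

k = ln2 / t½ = 0.693147 / 24.8 = 0.02795 h⁻¹
t = ln(C₀ / C) / k = ln(4.820 / 2.24) / 0.02795
  = ln(2.152) / 0.02795 = 0.7664 / 0.02795 = 27.42 h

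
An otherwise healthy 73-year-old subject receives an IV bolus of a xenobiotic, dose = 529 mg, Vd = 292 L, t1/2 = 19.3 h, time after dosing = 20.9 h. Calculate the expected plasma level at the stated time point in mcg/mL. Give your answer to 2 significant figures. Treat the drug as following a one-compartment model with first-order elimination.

C₀ = Dose / Vd = 529.0 / 292 = 1.812 mg/L
k = ln2 / t½ = 0.693147 / 19.3 = 0.03591 h⁻¹
C = C₀ · e^(−k·t) = 1.812 × e^(−0.03591 × 20.9)
  = 1.812 × 0.4721 = 0.8554 mg/L
(0.8554 mg/L = 0.8554 mcg/mL)

0.86 mcg/mL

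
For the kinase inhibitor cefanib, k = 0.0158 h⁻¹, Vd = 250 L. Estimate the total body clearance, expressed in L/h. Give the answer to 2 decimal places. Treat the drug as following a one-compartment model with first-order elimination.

CL = k × Vd = 0.0158 × 250 = 3.950 L/h

3.95 L/h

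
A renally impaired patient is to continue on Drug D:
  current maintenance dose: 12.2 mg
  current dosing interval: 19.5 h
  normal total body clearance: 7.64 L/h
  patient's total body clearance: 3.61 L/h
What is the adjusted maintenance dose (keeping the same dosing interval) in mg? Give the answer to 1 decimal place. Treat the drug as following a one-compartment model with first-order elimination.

5.8 mg

To keep the same average steady-state level, dosing rate must scale with clearance.
CL ratio = 3.61 / 7.64 = 0.4725
New dose (same interval) = 12.2 × 0.4725 = 5.765 mg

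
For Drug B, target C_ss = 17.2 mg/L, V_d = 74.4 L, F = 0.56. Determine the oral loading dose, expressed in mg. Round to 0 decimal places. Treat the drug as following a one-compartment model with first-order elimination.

LD = Css × Vd / F = 17.2 × 74.4 / 0.56 = 2285 mg

2285 mg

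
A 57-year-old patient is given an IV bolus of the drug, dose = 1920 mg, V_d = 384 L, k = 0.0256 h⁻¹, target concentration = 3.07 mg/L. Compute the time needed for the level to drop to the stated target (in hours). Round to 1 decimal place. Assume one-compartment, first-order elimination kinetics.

19.1 h

C₀ = Dose / Vd = 1920 / 384 = 5.000 mg/L
t = ln(C₀ / C) / k = ln(5.000 / 3.07) / 0.02560
  = ln(1.629) / 0.02560 = 0.4880 / 0.02560 = 19.06 h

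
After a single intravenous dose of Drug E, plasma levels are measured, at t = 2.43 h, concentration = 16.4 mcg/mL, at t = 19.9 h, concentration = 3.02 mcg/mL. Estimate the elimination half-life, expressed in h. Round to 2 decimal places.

7.16 h

k = ln(C₁/C₂) / (t₂ − t₁) = ln(16.4/3.02) / (19.9 − 2.43)
  = 1.692 / 17.47 = 0.09685 h⁻¹
t½ = ln2 / k = 0.693147 / 0.09685 = 7.157 h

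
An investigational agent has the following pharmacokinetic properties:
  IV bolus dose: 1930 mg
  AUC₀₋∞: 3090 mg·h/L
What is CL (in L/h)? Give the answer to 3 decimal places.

0.625 L/h

CL = Dose / AUC = 1930 / 3090 = 0.6246 L/h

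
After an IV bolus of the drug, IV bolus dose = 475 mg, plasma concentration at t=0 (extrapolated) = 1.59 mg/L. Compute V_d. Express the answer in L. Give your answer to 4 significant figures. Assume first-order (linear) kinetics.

298.7 L

Vd = Dose / C₀ = 475.0 / 1.59 = 298.7 L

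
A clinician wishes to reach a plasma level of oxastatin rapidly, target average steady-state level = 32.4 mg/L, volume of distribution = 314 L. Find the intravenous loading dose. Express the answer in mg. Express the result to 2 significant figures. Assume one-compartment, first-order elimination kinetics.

10000 mg

LD = Css × Vd = 32.4 × 314 = 10170 mg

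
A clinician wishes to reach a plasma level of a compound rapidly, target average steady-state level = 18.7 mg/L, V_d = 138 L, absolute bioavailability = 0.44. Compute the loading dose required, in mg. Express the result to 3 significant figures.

LD = Css × Vd / F = 18.7 × 138 / 0.44 = 5865 mg

5870 mg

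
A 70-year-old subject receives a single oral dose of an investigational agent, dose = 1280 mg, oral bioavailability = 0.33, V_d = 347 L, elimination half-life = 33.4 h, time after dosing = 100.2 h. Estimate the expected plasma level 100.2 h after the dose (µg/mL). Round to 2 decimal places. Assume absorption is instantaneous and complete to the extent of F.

0.15 µg/mL

Amount reaching circulation = F × Dose = 0.33 × 1280 = 422.4 mg
C₀ = F·Dose / Vd = 422.4 / 347 = 1.217 mg/L
k = ln2 / t½ = 0.693147 / 33.4 = 0.02075 h⁻¹
t / t½ = 100.2 / 33.4 = 3 half-lives
C = C₀ × (1/2)^3 = 1.217 × 0.1250 = 0.1521 mg/L
(0.1521 mg/L = 0.1521 µg/mL)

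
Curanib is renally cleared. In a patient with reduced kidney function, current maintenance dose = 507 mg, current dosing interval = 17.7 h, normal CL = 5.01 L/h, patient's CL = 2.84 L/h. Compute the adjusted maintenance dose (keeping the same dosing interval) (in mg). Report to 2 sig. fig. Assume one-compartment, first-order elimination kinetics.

290 mg

To keep the same average steady-state level, dosing rate must scale with clearance.
CL ratio = 2.84 / 5.01 = 0.5669
New dose (same interval) = 507 × 0.5669 = 287.4 mg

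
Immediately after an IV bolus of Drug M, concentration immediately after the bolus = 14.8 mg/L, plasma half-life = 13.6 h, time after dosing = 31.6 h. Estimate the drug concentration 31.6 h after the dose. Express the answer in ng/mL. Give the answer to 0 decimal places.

2957 ng/mL

k = ln2 / t½ = 0.693147 / 13.6 = 0.05097 h⁻¹
C = C₀ · e^(−k·t) = 14.80 × e^(−0.05097 × 31.6)
  = 14.80 × 0.1998 = 2.957 mg/L
Convert: 2.957 mg/L × 1000 = 2957 ng/mL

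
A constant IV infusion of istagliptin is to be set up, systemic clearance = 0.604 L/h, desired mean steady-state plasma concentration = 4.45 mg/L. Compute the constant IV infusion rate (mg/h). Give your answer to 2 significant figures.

At steady state, infusion rate R₀ = Css × CL = 4.45 × 0.6040 = 2.688 mg/h

2.7 mg/h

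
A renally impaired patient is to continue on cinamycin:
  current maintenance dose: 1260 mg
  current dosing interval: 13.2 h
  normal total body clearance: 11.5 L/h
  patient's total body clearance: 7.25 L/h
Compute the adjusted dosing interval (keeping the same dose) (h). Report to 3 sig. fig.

20.9 h

To keep the same average steady-state level, dosing rate must scale with clearance.
CL ratio = 7.25 / 11.5 = 0.6304
New interval (same dose) = 13.2 / 0.6304 = 20.94 h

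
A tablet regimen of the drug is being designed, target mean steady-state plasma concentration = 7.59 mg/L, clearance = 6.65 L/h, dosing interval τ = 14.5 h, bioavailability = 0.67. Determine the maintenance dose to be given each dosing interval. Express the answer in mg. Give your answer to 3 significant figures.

1090 mg

At steady state, F × (Dose/τ) = Css × CL.
Dose = Css × CL × τ / F = 7.59 × 6.650 × 14.5 / 0.67 = 1092 mg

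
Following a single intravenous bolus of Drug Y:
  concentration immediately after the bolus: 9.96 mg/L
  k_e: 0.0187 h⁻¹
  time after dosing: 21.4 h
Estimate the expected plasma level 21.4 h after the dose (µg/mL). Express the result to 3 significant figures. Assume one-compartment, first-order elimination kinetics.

6.68 µg/mL

C = C₀ · e^(−k·t) = 9.960 × e^(−0.01870 × 21.4)
  = 9.960 × 0.6702 = 6.675 mg/L
(6.675 mg/L = 6.675 µg/mL)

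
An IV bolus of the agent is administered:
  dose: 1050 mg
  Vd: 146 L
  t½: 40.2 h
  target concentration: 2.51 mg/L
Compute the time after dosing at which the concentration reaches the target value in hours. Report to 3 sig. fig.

61.1 h

C₀ = Dose / Vd = 1050 / 146 = 7.192 mg/L
k = ln2 / t½ = 0.693147 / 40.2 = 0.01724 h⁻¹
t = ln(C₀ / C) / k = ln(7.192 / 2.51) / 0.01724
  = ln(2.865) / 0.01724 = 1.053 / 0.01724 = 61.08 h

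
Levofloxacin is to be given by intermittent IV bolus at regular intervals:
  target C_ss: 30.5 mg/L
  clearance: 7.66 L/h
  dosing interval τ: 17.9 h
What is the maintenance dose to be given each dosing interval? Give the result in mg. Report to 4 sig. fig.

4182 mg

At steady state, Dose/τ = Css × CL.
Dose = Css × CL × τ = 30.5 × 7.660 × 17.9 = 4182 mg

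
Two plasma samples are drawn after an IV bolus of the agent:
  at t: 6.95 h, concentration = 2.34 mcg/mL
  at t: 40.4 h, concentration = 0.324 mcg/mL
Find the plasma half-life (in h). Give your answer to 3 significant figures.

k = ln(C₁/C₂) / (t₂ − t₁) = ln(2.34/0.324) / (40.4 − 6.95)
  = 1.977 / 33.45 = 0.05910 h⁻¹
t½ = ln2 / k = 0.693147 / 0.05910 = 11.73 h

11.7 h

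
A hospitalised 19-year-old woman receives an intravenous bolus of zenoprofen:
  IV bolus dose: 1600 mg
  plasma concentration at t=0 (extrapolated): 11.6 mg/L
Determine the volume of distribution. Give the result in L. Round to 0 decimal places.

138 L

Vd = Dose / C₀ = 1600 / 11.6 = 137.9 L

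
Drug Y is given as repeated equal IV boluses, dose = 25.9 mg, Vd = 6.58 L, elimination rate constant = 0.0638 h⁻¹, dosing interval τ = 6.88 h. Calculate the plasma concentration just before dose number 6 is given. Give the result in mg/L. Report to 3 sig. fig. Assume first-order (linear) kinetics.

C₀ per dose = Dose / Vd = 25.9 / 6.58 = 3.936 mg/L
Fraction remaining after one interval: r = e^(−kτ) = e^(−0.06380 × 6.88) = 0.6447
Before dose 6, 5 doses have been given (aged 1τ, 2τ, 3τ, 4τ, 5τ).
C_trough = C₀ × (r + r² + … + r^5) = C₀ × r(1−r^5)/(1−r)
        = 3.936 × 0.6447 × (1 − 0.1114) / (1 − 0.6447) = 6.346 mg/L

6.35 mg/L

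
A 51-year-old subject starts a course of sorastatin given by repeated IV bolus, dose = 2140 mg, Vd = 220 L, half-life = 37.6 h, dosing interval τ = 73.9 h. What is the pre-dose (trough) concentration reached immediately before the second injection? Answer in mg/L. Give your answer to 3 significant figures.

C₀ per dose = Dose / Vd = 2140 / 220 = 9.727 mg/L
k = ln2 / t½ = 0.693147 / 37.6 = 0.01843 h⁻¹
Fraction remaining after one interval: r = e^(−kτ) = e^(−0.01843 × 73.9) = 0.2562
Before dose 2, 1 dose has been given (aged 1τ).
C_trough = C₀ × r = 9.727 × 0.2562 = 2.492 mg/L

2.49 mg/L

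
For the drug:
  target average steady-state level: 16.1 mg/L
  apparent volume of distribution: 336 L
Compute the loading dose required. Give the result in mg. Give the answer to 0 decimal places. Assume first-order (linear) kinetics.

5410 mg

LD = Css × Vd = 16.1 × 336 = 5410 mg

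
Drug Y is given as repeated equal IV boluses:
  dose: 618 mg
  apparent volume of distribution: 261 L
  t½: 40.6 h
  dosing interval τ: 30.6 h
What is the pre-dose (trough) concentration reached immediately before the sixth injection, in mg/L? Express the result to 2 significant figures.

C₀ per dose = Dose / Vd = 618 / 261 = 2.368 mg/L
k = ln2 / t½ = 0.693147 / 40.6 = 0.01707 h⁻¹
Fraction remaining after one interval: r = e^(−kτ) = e^(−0.01707 × 30.6) = 0.5931
Before dose 6, 5 doses have been given (aged 1τ, 2τ, 3τ, 4τ, 5τ).
C_trough = C₀ × (r + r² + … + r^5) = C₀ × r(1−r^5)/(1−r)
        = 2.368 × 0.5931 × (1 − 0.07339) / (1 − 0.5931) = 3.198 mg/L

3.2 mg/L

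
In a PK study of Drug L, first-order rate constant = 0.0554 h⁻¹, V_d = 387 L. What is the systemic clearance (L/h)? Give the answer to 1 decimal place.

CL = k × Vd = 0.0554 × 387 = 21.44 L/h

21.4 L/h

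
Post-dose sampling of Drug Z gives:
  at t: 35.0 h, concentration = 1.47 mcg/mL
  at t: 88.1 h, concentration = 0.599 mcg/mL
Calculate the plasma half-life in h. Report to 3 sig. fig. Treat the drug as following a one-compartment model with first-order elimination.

41.0 h

k = ln(C₁/C₂) / (t₂ − t₁) = ln(1.47/0.599) / (88.1 − 35.0)
  = 0.8978 / 53.10 = 0.01691 h⁻¹
t½ = ln2 / k = 0.693147 / 0.01691 = 40.99 h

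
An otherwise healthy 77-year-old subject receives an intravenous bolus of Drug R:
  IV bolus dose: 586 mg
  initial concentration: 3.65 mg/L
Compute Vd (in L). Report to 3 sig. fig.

Vd = Dose / C₀ = 586.0 / 3.65 = 160.5 L

161 L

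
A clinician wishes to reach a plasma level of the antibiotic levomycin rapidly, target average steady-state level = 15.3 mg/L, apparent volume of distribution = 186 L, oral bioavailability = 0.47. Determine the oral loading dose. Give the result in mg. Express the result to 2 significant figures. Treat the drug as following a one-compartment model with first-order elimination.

LD = Css × Vd / F = 15.3 × 186 / 0.47 = 6055 mg

6100 mg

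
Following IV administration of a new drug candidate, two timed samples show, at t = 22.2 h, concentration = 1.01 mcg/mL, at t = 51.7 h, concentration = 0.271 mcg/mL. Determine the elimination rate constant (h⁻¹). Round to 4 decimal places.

k = ln(C₁/C₂) / (t₂ − t₁) = ln(1.01/0.271) / (51.7 − 22.2)
  = 1.316 / 29.50 = 0.04461 h⁻¹

0.0446 h⁻¹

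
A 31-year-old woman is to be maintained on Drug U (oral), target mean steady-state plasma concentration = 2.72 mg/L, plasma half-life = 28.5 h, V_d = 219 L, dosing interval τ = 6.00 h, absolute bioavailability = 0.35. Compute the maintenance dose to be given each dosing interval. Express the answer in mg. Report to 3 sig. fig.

248 mg

k = ln2 / t½ = 0.693147 / 28.5 = 0.02432 h⁻¹
CL = k × Vd = 0.02432 × 219 = 5.326 L/h
At steady state, F × (Dose/τ) = Css × CL.
Dose = Css × CL × τ / F = 2.72 × 5.326 × 6.00 / 0.35 = 248.3 mg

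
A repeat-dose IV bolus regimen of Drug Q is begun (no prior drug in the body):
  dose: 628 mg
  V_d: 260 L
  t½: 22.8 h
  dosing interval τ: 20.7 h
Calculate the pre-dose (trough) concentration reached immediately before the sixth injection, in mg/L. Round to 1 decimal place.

C₀ per dose = Dose / Vd = 628 / 260 = 2.415 mg/L
k = ln2 / t½ = 0.693147 / 22.8 = 0.03040 h⁻¹
Fraction remaining after one interval: r = e^(−kτ) = e^(−0.03040 × 20.7) = 0.5330
Before dose 6, 5 doses have been given (aged 1τ, 2τ, 3τ, 4τ, 5τ).
C_trough = C₀ × (r + r² + … + r^5) = C₀ × r(1−r^5)/(1−r)
        = 2.415 × 0.5330 × (1 − 0.04302) / (1 − 0.5330) = 2.638 mg/L

2.6 mg/L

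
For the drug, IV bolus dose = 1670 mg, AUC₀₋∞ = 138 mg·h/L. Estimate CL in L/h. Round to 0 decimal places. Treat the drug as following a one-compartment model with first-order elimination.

12 L/h

CL = Dose / AUC = 1670 / 138 = 12.10 L/h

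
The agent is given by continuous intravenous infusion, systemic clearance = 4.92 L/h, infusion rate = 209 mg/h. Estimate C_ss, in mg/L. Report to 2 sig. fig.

At steady state Css = R₀ / CL = 209 / 4.920 = 42.48 mg/L

42 mg/L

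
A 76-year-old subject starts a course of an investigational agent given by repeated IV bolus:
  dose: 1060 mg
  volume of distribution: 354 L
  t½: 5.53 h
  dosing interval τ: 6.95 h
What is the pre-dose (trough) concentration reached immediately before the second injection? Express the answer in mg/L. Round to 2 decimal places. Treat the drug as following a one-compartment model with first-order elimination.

1.25 mg/L

C₀ per dose = Dose / Vd = 1060 / 354 = 2.994 mg/L
k = ln2 / t½ = 0.693147 / 5.53 = 0.1253 h⁻¹
Fraction remaining after one interval: r = e^(−kτ) = e^(−0.1253 × 6.95) = 0.4186
Before dose 2, 1 dose has been given (aged 1τ).
C_trough = C₀ × r = 2.994 × 0.4186 = 1.253 mg/L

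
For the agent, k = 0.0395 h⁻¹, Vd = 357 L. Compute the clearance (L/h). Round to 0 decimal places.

CL = k × Vd = 0.0395 × 357 = 14.10 L/h

14 L/h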